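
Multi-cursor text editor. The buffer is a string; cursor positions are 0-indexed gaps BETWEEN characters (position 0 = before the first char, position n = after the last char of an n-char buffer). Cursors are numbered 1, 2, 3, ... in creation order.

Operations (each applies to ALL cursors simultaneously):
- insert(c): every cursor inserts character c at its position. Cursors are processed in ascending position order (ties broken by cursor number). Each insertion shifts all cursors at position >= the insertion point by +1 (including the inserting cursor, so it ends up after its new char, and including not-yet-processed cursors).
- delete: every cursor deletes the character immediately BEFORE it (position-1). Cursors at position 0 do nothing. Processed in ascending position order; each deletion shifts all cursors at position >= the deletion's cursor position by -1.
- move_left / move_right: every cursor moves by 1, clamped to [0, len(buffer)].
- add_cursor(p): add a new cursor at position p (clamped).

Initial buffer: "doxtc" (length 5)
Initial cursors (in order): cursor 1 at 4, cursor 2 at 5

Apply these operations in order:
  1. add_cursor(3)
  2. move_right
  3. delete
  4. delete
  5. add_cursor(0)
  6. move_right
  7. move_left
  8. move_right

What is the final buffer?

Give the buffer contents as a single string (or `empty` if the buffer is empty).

Answer: empty

Derivation:
After op 1 (add_cursor(3)): buffer="doxtc" (len 5), cursors c3@3 c1@4 c2@5, authorship .....
After op 2 (move_right): buffer="doxtc" (len 5), cursors c3@4 c1@5 c2@5, authorship .....
After op 3 (delete): buffer="do" (len 2), cursors c1@2 c2@2 c3@2, authorship ..
After op 4 (delete): buffer="" (len 0), cursors c1@0 c2@0 c3@0, authorship 
After op 5 (add_cursor(0)): buffer="" (len 0), cursors c1@0 c2@0 c3@0 c4@0, authorship 
After op 6 (move_right): buffer="" (len 0), cursors c1@0 c2@0 c3@0 c4@0, authorship 
After op 7 (move_left): buffer="" (len 0), cursors c1@0 c2@0 c3@0 c4@0, authorship 
After op 8 (move_right): buffer="" (len 0), cursors c1@0 c2@0 c3@0 c4@0, authorship 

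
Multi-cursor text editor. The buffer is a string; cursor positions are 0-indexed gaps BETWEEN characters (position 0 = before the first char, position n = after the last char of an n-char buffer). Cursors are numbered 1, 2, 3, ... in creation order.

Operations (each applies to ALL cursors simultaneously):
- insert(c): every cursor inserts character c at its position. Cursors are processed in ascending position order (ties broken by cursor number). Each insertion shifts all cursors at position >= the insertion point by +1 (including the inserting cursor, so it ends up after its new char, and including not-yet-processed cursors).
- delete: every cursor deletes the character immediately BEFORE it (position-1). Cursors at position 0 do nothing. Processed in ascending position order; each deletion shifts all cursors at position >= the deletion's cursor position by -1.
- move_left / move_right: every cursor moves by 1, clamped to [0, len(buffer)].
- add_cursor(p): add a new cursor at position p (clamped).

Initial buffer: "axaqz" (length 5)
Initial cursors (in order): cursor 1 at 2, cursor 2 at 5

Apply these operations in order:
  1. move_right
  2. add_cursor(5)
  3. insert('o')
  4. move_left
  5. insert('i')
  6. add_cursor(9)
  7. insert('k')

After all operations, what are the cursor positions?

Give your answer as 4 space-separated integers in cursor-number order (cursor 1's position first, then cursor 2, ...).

Answer: 5 14 14 11

Derivation:
After op 1 (move_right): buffer="axaqz" (len 5), cursors c1@3 c2@5, authorship .....
After op 2 (add_cursor(5)): buffer="axaqz" (len 5), cursors c1@3 c2@5 c3@5, authorship .....
After op 3 (insert('o')): buffer="axaoqzoo" (len 8), cursors c1@4 c2@8 c3@8, authorship ...1..23
After op 4 (move_left): buffer="axaoqzoo" (len 8), cursors c1@3 c2@7 c3@7, authorship ...1..23
After op 5 (insert('i')): buffer="axaioqzoiio" (len 11), cursors c1@4 c2@10 c3@10, authorship ...11..2233
After op 6 (add_cursor(9)): buffer="axaioqzoiio" (len 11), cursors c1@4 c4@9 c2@10 c3@10, authorship ...11..2233
After op 7 (insert('k')): buffer="axaikoqzoikikko" (len 15), cursors c1@5 c4@11 c2@14 c3@14, authorship ...111..2243233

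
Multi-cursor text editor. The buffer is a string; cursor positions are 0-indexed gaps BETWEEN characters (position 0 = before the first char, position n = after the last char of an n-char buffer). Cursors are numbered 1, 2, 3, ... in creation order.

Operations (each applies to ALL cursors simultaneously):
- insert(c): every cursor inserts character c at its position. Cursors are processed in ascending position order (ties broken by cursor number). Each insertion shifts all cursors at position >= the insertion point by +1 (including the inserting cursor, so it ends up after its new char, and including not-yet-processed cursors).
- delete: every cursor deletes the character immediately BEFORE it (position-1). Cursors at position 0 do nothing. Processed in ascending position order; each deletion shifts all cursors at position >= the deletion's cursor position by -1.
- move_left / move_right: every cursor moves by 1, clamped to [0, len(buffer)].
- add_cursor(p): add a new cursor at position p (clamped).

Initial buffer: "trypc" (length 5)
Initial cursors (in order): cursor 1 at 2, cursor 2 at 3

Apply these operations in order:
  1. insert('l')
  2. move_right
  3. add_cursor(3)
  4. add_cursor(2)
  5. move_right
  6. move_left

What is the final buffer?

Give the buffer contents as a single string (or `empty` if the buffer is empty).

After op 1 (insert('l')): buffer="trlylpc" (len 7), cursors c1@3 c2@5, authorship ..1.2..
After op 2 (move_right): buffer="trlylpc" (len 7), cursors c1@4 c2@6, authorship ..1.2..
After op 3 (add_cursor(3)): buffer="trlylpc" (len 7), cursors c3@3 c1@4 c2@6, authorship ..1.2..
After op 4 (add_cursor(2)): buffer="trlylpc" (len 7), cursors c4@2 c3@3 c1@4 c2@6, authorship ..1.2..
After op 5 (move_right): buffer="trlylpc" (len 7), cursors c4@3 c3@4 c1@5 c2@7, authorship ..1.2..
After op 6 (move_left): buffer="trlylpc" (len 7), cursors c4@2 c3@3 c1@4 c2@6, authorship ..1.2..

Answer: trlylpc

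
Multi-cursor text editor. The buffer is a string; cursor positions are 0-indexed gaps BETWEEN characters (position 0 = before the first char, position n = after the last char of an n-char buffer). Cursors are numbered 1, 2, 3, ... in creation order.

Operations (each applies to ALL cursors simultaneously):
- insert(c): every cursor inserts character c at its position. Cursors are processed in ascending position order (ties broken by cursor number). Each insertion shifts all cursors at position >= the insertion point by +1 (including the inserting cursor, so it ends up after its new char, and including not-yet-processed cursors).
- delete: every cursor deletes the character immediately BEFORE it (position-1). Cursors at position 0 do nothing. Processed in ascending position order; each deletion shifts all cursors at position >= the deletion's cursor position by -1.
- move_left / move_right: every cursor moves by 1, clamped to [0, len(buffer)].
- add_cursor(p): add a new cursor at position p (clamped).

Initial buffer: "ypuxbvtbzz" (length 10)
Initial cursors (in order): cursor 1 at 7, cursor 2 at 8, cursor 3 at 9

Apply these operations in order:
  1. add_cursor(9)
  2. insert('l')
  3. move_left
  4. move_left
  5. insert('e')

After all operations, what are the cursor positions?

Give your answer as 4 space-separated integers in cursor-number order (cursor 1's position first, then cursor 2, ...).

Answer: 7 10 15 15

Derivation:
After op 1 (add_cursor(9)): buffer="ypuxbvtbzz" (len 10), cursors c1@7 c2@8 c3@9 c4@9, authorship ..........
After op 2 (insert('l')): buffer="ypuxbvtlblzllz" (len 14), cursors c1@8 c2@10 c3@13 c4@13, authorship .......1.2.34.
After op 3 (move_left): buffer="ypuxbvtlblzllz" (len 14), cursors c1@7 c2@9 c3@12 c4@12, authorship .......1.2.34.
After op 4 (move_left): buffer="ypuxbvtlblzllz" (len 14), cursors c1@6 c2@8 c3@11 c4@11, authorship .......1.2.34.
After op 5 (insert('e')): buffer="ypuxbvetleblzeellz" (len 18), cursors c1@7 c2@10 c3@15 c4@15, authorship ......1.12.2.3434.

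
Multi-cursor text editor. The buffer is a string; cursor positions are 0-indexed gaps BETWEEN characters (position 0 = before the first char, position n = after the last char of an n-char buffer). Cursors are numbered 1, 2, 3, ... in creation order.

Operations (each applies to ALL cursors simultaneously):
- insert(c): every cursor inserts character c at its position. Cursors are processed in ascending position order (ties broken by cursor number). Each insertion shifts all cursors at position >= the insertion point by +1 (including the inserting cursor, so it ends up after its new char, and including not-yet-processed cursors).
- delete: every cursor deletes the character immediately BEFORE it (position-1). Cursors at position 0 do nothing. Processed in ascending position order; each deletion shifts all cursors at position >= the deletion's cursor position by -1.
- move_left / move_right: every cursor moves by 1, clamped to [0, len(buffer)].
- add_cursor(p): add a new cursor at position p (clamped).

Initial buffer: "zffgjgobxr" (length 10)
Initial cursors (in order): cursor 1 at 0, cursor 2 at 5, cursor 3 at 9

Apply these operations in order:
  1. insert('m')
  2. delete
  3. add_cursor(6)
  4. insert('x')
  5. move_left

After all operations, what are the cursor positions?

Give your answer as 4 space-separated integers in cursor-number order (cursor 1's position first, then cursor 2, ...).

Answer: 0 6 12 8

Derivation:
After op 1 (insert('m')): buffer="mzffgjmgobxmr" (len 13), cursors c1@1 c2@7 c3@12, authorship 1.....2....3.
After op 2 (delete): buffer="zffgjgobxr" (len 10), cursors c1@0 c2@5 c3@9, authorship ..........
After op 3 (add_cursor(6)): buffer="zffgjgobxr" (len 10), cursors c1@0 c2@5 c4@6 c3@9, authorship ..........
After op 4 (insert('x')): buffer="xzffgjxgxobxxr" (len 14), cursors c1@1 c2@7 c4@9 c3@13, authorship 1.....2.4...3.
After op 5 (move_left): buffer="xzffgjxgxobxxr" (len 14), cursors c1@0 c2@6 c4@8 c3@12, authorship 1.....2.4...3.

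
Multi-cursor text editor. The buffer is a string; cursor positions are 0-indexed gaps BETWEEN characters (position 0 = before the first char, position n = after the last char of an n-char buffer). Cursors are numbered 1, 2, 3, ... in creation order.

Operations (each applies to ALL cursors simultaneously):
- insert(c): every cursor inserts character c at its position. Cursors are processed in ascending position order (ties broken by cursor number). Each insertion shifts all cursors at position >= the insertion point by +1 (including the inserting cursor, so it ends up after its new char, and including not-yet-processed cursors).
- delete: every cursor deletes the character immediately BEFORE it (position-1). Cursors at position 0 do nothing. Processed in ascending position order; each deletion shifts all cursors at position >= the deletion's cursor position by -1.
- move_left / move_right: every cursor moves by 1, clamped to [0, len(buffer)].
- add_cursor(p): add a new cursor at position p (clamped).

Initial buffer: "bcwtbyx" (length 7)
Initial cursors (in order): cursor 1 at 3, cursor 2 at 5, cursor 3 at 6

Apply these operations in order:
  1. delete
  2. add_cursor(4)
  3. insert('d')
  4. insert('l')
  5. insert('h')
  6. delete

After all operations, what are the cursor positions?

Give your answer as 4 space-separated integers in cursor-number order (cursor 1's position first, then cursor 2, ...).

Answer: 4 9 9 12

Derivation:
After op 1 (delete): buffer="bctx" (len 4), cursors c1@2 c2@3 c3@3, authorship ....
After op 2 (add_cursor(4)): buffer="bctx" (len 4), cursors c1@2 c2@3 c3@3 c4@4, authorship ....
After op 3 (insert('d')): buffer="bcdtddxd" (len 8), cursors c1@3 c2@6 c3@6 c4@8, authorship ..1.23.4
After op 4 (insert('l')): buffer="bcdltddllxdl" (len 12), cursors c1@4 c2@9 c3@9 c4@12, authorship ..11.2323.44
After op 5 (insert('h')): buffer="bcdlhtddllhhxdlh" (len 16), cursors c1@5 c2@12 c3@12 c4@16, authorship ..111.232323.444
After op 6 (delete): buffer="bcdltddllxdl" (len 12), cursors c1@4 c2@9 c3@9 c4@12, authorship ..11.2323.44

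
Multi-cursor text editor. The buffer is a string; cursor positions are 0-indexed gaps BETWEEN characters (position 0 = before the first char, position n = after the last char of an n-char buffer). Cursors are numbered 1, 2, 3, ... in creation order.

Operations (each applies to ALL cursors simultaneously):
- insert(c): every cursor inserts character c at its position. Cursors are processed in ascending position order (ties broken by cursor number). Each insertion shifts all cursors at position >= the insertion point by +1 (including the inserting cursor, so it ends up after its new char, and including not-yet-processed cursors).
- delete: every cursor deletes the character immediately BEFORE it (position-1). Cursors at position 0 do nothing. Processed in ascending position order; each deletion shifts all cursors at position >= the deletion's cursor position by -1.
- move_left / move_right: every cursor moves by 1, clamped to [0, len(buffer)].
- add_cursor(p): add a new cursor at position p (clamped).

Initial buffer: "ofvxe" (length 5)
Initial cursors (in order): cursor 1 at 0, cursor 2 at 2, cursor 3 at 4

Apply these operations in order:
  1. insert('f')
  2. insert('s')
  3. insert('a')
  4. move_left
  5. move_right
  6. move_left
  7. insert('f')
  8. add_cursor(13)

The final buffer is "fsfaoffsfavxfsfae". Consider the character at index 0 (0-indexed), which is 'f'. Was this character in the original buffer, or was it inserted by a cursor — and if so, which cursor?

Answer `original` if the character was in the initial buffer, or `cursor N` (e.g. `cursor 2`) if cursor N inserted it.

After op 1 (insert('f')): buffer="foffvxfe" (len 8), cursors c1@1 c2@4 c3@7, authorship 1..2..3.
After op 2 (insert('s')): buffer="fsoffsvxfse" (len 11), cursors c1@2 c2@6 c3@10, authorship 11..22..33.
After op 3 (insert('a')): buffer="fsaoffsavxfsae" (len 14), cursors c1@3 c2@8 c3@13, authorship 111..222..333.
After op 4 (move_left): buffer="fsaoffsavxfsae" (len 14), cursors c1@2 c2@7 c3@12, authorship 111..222..333.
After op 5 (move_right): buffer="fsaoffsavxfsae" (len 14), cursors c1@3 c2@8 c3@13, authorship 111..222..333.
After op 6 (move_left): buffer="fsaoffsavxfsae" (len 14), cursors c1@2 c2@7 c3@12, authorship 111..222..333.
After op 7 (insert('f')): buffer="fsfaoffsfavxfsfae" (len 17), cursors c1@3 c2@9 c3@15, authorship 1111..2222..3333.
After op 8 (add_cursor(13)): buffer="fsfaoffsfavxfsfae" (len 17), cursors c1@3 c2@9 c4@13 c3@15, authorship 1111..2222..3333.
Authorship (.=original, N=cursor N): 1 1 1 1 . . 2 2 2 2 . . 3 3 3 3 .
Index 0: author = 1

Answer: cursor 1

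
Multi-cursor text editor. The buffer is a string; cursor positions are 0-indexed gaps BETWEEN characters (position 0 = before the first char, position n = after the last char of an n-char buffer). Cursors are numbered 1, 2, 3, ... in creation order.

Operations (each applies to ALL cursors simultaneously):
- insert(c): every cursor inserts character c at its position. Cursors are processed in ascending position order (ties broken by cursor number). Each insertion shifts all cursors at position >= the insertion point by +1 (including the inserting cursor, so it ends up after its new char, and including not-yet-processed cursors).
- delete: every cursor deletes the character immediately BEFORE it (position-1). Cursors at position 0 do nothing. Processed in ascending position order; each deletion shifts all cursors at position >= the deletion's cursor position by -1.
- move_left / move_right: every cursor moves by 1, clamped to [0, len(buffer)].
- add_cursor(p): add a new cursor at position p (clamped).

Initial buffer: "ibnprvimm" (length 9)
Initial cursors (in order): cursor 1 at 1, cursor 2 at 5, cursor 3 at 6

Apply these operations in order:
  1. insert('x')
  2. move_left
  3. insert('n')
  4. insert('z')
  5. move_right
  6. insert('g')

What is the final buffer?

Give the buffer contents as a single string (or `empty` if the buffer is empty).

Answer: inzxgbnprnzxgvnzxgimm

Derivation:
After op 1 (insert('x')): buffer="ixbnprxvximm" (len 12), cursors c1@2 c2@7 c3@9, authorship .1....2.3...
After op 2 (move_left): buffer="ixbnprxvximm" (len 12), cursors c1@1 c2@6 c3@8, authorship .1....2.3...
After op 3 (insert('n')): buffer="inxbnprnxvnximm" (len 15), cursors c1@2 c2@8 c3@11, authorship .11....22.33...
After op 4 (insert('z')): buffer="inzxbnprnzxvnzximm" (len 18), cursors c1@3 c2@10 c3@14, authorship .111....222.333...
After op 5 (move_right): buffer="inzxbnprnzxvnzximm" (len 18), cursors c1@4 c2@11 c3@15, authorship .111....222.333...
After op 6 (insert('g')): buffer="inzxgbnprnzxgvnzxgimm" (len 21), cursors c1@5 c2@13 c3@18, authorship .1111....2222.3333...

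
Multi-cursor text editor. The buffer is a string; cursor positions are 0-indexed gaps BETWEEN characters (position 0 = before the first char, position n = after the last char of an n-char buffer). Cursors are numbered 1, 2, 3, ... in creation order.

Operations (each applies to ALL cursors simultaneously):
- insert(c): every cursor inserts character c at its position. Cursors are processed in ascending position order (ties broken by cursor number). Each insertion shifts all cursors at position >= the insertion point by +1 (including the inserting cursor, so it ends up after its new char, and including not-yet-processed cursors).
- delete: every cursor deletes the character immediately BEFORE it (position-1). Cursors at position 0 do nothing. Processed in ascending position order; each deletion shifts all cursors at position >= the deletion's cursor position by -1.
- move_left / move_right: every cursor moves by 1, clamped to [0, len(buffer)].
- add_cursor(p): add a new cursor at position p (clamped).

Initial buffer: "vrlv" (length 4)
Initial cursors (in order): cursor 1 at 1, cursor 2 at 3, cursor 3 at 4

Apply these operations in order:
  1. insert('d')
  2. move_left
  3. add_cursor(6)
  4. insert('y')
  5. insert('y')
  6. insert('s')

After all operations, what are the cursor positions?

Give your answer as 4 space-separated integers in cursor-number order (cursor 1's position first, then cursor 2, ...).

Answer: 4 10 18 18

Derivation:
After op 1 (insert('d')): buffer="vdrldvd" (len 7), cursors c1@2 c2@5 c3@7, authorship .1..2.3
After op 2 (move_left): buffer="vdrldvd" (len 7), cursors c1@1 c2@4 c3@6, authorship .1..2.3
After op 3 (add_cursor(6)): buffer="vdrldvd" (len 7), cursors c1@1 c2@4 c3@6 c4@6, authorship .1..2.3
After op 4 (insert('y')): buffer="vydrlydvyyd" (len 11), cursors c1@2 c2@6 c3@10 c4@10, authorship .11..22.343
After op 5 (insert('y')): buffer="vyydrlyydvyyyyd" (len 15), cursors c1@3 c2@8 c3@14 c4@14, authorship .111..222.34343
After op 6 (insert('s')): buffer="vyysdrlyysdvyyyyssd" (len 19), cursors c1@4 c2@10 c3@18 c4@18, authorship .1111..2222.3434343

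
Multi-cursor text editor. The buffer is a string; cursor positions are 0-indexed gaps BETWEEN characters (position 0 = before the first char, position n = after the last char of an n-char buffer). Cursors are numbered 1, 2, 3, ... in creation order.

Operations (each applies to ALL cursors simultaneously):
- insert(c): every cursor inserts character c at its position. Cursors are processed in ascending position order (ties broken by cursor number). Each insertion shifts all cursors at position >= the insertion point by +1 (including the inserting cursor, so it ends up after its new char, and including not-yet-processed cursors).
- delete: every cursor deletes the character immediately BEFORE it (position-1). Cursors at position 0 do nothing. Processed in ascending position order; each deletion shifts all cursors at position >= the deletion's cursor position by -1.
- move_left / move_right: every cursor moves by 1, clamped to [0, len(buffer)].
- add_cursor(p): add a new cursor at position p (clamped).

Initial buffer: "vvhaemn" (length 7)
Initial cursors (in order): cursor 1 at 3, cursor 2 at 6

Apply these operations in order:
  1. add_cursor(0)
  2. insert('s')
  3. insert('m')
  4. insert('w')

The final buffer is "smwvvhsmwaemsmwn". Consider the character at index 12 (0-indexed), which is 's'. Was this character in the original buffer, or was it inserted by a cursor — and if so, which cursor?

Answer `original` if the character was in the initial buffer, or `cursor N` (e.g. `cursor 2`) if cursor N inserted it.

After op 1 (add_cursor(0)): buffer="vvhaemn" (len 7), cursors c3@0 c1@3 c2@6, authorship .......
After op 2 (insert('s')): buffer="svvhsaemsn" (len 10), cursors c3@1 c1@5 c2@9, authorship 3...1...2.
After op 3 (insert('m')): buffer="smvvhsmaemsmn" (len 13), cursors c3@2 c1@7 c2@12, authorship 33...11...22.
After op 4 (insert('w')): buffer="smwvvhsmwaemsmwn" (len 16), cursors c3@3 c1@9 c2@15, authorship 333...111...222.
Authorship (.=original, N=cursor N): 3 3 3 . . . 1 1 1 . . . 2 2 2 .
Index 12: author = 2

Answer: cursor 2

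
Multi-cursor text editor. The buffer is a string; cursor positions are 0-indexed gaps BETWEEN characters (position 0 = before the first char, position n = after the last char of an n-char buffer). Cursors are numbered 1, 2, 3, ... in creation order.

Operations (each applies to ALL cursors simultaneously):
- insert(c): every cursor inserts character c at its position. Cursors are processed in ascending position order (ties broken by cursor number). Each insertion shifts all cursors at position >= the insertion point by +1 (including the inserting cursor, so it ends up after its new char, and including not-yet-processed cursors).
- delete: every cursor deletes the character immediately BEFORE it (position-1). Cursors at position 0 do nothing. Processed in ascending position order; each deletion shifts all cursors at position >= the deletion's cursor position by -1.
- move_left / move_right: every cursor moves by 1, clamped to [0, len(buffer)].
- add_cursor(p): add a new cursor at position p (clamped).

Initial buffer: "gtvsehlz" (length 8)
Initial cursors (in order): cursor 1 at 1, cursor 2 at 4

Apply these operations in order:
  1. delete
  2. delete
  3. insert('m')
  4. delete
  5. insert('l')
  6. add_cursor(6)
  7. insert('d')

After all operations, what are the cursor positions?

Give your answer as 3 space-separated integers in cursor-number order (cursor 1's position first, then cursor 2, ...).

After op 1 (delete): buffer="tvehlz" (len 6), cursors c1@0 c2@2, authorship ......
After op 2 (delete): buffer="tehlz" (len 5), cursors c1@0 c2@1, authorship .....
After op 3 (insert('m')): buffer="mtmehlz" (len 7), cursors c1@1 c2@3, authorship 1.2....
After op 4 (delete): buffer="tehlz" (len 5), cursors c1@0 c2@1, authorship .....
After op 5 (insert('l')): buffer="ltlehlz" (len 7), cursors c1@1 c2@3, authorship 1.2....
After op 6 (add_cursor(6)): buffer="ltlehlz" (len 7), cursors c1@1 c2@3 c3@6, authorship 1.2....
After op 7 (insert('d')): buffer="ldtldehldz" (len 10), cursors c1@2 c2@5 c3@9, authorship 11.22...3.

Answer: 2 5 9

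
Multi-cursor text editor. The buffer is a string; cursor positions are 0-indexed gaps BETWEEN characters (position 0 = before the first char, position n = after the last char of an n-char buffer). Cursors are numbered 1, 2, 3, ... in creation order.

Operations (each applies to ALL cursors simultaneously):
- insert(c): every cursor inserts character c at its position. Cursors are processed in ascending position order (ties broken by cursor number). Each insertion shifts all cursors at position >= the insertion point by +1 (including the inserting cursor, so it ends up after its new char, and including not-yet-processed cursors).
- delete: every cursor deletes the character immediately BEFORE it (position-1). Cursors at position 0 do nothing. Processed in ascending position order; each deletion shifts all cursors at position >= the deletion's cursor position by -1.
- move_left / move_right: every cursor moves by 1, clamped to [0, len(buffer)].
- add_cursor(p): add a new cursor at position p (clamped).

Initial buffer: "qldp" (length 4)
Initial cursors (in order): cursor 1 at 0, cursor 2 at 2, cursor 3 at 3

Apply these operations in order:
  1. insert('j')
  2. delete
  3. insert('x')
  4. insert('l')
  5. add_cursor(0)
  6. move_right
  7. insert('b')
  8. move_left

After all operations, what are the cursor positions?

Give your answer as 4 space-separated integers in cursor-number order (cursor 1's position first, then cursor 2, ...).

Answer: 4 9 13 1

Derivation:
After op 1 (insert('j')): buffer="jqljdjp" (len 7), cursors c1@1 c2@4 c3@6, authorship 1..2.3.
After op 2 (delete): buffer="qldp" (len 4), cursors c1@0 c2@2 c3@3, authorship ....
After op 3 (insert('x')): buffer="xqlxdxp" (len 7), cursors c1@1 c2@4 c3@6, authorship 1..2.3.
After op 4 (insert('l')): buffer="xlqlxldxlp" (len 10), cursors c1@2 c2@6 c3@9, authorship 11..22.33.
After op 5 (add_cursor(0)): buffer="xlqlxldxlp" (len 10), cursors c4@0 c1@2 c2@6 c3@9, authorship 11..22.33.
After op 6 (move_right): buffer="xlqlxldxlp" (len 10), cursors c4@1 c1@3 c2@7 c3@10, authorship 11..22.33.
After op 7 (insert('b')): buffer="xblqblxldbxlpb" (len 14), cursors c4@2 c1@5 c2@10 c3@14, authorship 141.1.22.233.3
After op 8 (move_left): buffer="xblqblxldbxlpb" (len 14), cursors c4@1 c1@4 c2@9 c3@13, authorship 141.1.22.233.3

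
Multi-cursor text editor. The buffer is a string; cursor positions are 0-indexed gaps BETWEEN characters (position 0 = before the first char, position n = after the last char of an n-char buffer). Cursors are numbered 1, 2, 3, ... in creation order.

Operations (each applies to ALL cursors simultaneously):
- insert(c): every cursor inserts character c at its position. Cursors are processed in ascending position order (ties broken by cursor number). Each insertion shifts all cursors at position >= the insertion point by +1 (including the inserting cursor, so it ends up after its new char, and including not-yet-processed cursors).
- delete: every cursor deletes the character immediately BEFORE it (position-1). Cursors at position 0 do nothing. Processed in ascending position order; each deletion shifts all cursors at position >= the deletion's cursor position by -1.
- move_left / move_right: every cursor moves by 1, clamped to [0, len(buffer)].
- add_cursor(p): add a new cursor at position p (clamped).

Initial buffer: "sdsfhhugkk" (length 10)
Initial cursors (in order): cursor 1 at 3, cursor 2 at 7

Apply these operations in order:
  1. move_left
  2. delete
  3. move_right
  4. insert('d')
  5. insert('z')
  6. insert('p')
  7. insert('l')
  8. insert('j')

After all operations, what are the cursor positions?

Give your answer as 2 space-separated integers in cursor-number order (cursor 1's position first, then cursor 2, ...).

Answer: 7 15

Derivation:
After op 1 (move_left): buffer="sdsfhhugkk" (len 10), cursors c1@2 c2@6, authorship ..........
After op 2 (delete): buffer="ssfhugkk" (len 8), cursors c1@1 c2@4, authorship ........
After op 3 (move_right): buffer="ssfhugkk" (len 8), cursors c1@2 c2@5, authorship ........
After op 4 (insert('d')): buffer="ssdfhudgkk" (len 10), cursors c1@3 c2@7, authorship ..1...2...
After op 5 (insert('z')): buffer="ssdzfhudzgkk" (len 12), cursors c1@4 c2@9, authorship ..11...22...
After op 6 (insert('p')): buffer="ssdzpfhudzpgkk" (len 14), cursors c1@5 c2@11, authorship ..111...222...
After op 7 (insert('l')): buffer="ssdzplfhudzplgkk" (len 16), cursors c1@6 c2@13, authorship ..1111...2222...
After op 8 (insert('j')): buffer="ssdzpljfhudzpljgkk" (len 18), cursors c1@7 c2@15, authorship ..11111...22222...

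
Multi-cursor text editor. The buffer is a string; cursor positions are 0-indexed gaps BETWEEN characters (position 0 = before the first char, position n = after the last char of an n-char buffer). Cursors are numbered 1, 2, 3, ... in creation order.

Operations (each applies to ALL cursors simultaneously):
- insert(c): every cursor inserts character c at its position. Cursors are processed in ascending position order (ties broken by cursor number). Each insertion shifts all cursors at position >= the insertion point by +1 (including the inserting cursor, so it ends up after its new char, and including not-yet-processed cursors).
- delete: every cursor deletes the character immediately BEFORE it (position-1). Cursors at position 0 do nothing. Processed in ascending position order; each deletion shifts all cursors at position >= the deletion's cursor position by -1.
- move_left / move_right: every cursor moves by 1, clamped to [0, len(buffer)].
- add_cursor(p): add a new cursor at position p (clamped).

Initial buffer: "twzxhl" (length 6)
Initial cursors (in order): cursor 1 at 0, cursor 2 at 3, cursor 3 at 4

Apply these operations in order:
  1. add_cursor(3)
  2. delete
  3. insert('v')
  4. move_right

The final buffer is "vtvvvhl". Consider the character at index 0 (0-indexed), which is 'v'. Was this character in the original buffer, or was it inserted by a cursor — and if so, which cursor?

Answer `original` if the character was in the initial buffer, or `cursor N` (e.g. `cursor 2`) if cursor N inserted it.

Answer: cursor 1

Derivation:
After op 1 (add_cursor(3)): buffer="twzxhl" (len 6), cursors c1@0 c2@3 c4@3 c3@4, authorship ......
After op 2 (delete): buffer="thl" (len 3), cursors c1@0 c2@1 c3@1 c4@1, authorship ...
After op 3 (insert('v')): buffer="vtvvvhl" (len 7), cursors c1@1 c2@5 c3@5 c4@5, authorship 1.234..
After op 4 (move_right): buffer="vtvvvhl" (len 7), cursors c1@2 c2@6 c3@6 c4@6, authorship 1.234..
Authorship (.=original, N=cursor N): 1 . 2 3 4 . .
Index 0: author = 1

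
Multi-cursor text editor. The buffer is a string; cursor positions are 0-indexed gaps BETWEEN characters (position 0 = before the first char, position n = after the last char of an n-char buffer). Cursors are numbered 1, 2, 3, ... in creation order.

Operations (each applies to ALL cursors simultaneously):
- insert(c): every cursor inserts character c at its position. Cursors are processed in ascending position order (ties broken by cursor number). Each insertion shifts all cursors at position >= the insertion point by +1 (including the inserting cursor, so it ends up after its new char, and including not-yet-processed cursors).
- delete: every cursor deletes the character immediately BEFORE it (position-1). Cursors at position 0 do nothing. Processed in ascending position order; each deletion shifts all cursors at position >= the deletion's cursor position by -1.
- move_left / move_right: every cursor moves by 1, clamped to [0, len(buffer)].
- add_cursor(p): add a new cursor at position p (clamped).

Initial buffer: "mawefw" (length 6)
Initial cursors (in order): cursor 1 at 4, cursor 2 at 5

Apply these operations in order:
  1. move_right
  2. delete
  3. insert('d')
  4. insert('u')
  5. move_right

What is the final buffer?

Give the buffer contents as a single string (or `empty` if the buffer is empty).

Answer: mawedduu

Derivation:
After op 1 (move_right): buffer="mawefw" (len 6), cursors c1@5 c2@6, authorship ......
After op 2 (delete): buffer="mawe" (len 4), cursors c1@4 c2@4, authorship ....
After op 3 (insert('d')): buffer="mawedd" (len 6), cursors c1@6 c2@6, authorship ....12
After op 4 (insert('u')): buffer="mawedduu" (len 8), cursors c1@8 c2@8, authorship ....1212
After op 5 (move_right): buffer="mawedduu" (len 8), cursors c1@8 c2@8, authorship ....1212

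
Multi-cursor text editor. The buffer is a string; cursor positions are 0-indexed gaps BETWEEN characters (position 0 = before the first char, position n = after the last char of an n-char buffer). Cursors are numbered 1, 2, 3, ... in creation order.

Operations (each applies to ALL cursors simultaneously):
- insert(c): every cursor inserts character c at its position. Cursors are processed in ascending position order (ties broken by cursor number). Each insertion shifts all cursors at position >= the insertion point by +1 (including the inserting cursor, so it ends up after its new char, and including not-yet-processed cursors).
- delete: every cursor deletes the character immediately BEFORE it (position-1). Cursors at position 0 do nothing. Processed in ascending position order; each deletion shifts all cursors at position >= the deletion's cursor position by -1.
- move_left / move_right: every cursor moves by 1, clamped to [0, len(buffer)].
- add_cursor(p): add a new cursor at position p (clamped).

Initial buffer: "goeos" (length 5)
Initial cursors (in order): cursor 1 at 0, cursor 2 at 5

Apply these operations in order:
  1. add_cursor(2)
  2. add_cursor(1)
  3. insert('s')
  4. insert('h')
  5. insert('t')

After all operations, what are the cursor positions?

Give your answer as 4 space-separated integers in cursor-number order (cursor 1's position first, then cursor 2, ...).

After op 1 (add_cursor(2)): buffer="goeos" (len 5), cursors c1@0 c3@2 c2@5, authorship .....
After op 2 (add_cursor(1)): buffer="goeos" (len 5), cursors c1@0 c4@1 c3@2 c2@5, authorship .....
After op 3 (insert('s')): buffer="sgsoseoss" (len 9), cursors c1@1 c4@3 c3@5 c2@9, authorship 1.4.3...2
After op 4 (insert('h')): buffer="shgshosheossh" (len 13), cursors c1@2 c4@5 c3@8 c2@13, authorship 11.44.33...22
After op 5 (insert('t')): buffer="shtgshtoshteossht" (len 17), cursors c1@3 c4@7 c3@11 c2@17, authorship 111.444.333...222

Answer: 3 17 11 7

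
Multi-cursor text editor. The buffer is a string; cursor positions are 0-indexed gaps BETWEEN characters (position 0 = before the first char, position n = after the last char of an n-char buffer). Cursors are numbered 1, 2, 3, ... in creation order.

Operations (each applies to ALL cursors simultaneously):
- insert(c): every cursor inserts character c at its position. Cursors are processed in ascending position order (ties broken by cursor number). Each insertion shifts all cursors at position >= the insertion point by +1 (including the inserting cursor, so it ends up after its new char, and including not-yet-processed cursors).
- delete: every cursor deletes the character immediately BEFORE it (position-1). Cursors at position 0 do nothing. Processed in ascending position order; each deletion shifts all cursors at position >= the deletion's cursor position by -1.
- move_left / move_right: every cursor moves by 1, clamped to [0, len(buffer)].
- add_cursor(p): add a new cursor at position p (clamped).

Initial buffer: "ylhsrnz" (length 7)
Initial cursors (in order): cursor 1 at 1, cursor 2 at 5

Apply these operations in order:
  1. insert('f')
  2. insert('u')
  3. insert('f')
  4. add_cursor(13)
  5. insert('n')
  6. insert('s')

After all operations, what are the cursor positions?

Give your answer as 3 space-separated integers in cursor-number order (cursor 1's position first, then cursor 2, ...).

After op 1 (insert('f')): buffer="yflhsrfnz" (len 9), cursors c1@2 c2@7, authorship .1....2..
After op 2 (insert('u')): buffer="yfulhsrfunz" (len 11), cursors c1@3 c2@9, authorship .11....22..
After op 3 (insert('f')): buffer="yfuflhsrfufnz" (len 13), cursors c1@4 c2@11, authorship .111....222..
After op 4 (add_cursor(13)): buffer="yfuflhsrfufnz" (len 13), cursors c1@4 c2@11 c3@13, authorship .111....222..
After op 5 (insert('n')): buffer="yfufnlhsrfufnnzn" (len 16), cursors c1@5 c2@13 c3@16, authorship .1111....2222..3
After op 6 (insert('s')): buffer="yfufnslhsrfufnsnzns" (len 19), cursors c1@6 c2@15 c3@19, authorship .11111....22222..33

Answer: 6 15 19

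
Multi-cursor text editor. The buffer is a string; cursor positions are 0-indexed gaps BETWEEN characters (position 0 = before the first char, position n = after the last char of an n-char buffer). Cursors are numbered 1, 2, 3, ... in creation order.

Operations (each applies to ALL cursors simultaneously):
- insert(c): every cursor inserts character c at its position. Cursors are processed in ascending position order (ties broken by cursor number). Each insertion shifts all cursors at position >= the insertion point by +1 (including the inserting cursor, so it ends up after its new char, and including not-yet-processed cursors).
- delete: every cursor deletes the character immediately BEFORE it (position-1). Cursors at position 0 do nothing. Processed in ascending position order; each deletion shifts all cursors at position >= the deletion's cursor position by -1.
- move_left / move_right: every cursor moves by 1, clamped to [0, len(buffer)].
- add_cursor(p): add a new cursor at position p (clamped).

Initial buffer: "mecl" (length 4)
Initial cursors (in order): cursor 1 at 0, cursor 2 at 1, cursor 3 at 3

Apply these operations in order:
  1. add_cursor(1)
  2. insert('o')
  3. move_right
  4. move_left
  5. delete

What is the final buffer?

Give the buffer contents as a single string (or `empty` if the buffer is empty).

Answer: mecl

Derivation:
After op 1 (add_cursor(1)): buffer="mecl" (len 4), cursors c1@0 c2@1 c4@1 c3@3, authorship ....
After op 2 (insert('o')): buffer="omooecol" (len 8), cursors c1@1 c2@4 c4@4 c3@7, authorship 1.24..3.
After op 3 (move_right): buffer="omooecol" (len 8), cursors c1@2 c2@5 c4@5 c3@8, authorship 1.24..3.
After op 4 (move_left): buffer="omooecol" (len 8), cursors c1@1 c2@4 c4@4 c3@7, authorship 1.24..3.
After op 5 (delete): buffer="mecl" (len 4), cursors c1@0 c2@1 c4@1 c3@3, authorship ....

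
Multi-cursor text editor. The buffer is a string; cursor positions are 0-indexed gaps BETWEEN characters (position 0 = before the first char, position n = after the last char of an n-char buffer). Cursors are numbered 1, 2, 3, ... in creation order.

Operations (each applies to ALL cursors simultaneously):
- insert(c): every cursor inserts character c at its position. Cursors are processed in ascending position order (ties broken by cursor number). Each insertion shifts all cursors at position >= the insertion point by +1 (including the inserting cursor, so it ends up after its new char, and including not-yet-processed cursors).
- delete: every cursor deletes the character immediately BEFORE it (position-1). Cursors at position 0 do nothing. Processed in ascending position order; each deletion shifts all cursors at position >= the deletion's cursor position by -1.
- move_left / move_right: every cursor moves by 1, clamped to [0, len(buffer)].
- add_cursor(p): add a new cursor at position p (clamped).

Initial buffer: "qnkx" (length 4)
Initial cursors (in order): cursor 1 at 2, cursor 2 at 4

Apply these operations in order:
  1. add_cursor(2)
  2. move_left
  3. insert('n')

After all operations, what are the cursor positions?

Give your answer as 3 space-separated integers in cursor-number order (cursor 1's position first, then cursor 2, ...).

Answer: 3 6 3

Derivation:
After op 1 (add_cursor(2)): buffer="qnkx" (len 4), cursors c1@2 c3@2 c2@4, authorship ....
After op 2 (move_left): buffer="qnkx" (len 4), cursors c1@1 c3@1 c2@3, authorship ....
After op 3 (insert('n')): buffer="qnnnknx" (len 7), cursors c1@3 c3@3 c2@6, authorship .13..2.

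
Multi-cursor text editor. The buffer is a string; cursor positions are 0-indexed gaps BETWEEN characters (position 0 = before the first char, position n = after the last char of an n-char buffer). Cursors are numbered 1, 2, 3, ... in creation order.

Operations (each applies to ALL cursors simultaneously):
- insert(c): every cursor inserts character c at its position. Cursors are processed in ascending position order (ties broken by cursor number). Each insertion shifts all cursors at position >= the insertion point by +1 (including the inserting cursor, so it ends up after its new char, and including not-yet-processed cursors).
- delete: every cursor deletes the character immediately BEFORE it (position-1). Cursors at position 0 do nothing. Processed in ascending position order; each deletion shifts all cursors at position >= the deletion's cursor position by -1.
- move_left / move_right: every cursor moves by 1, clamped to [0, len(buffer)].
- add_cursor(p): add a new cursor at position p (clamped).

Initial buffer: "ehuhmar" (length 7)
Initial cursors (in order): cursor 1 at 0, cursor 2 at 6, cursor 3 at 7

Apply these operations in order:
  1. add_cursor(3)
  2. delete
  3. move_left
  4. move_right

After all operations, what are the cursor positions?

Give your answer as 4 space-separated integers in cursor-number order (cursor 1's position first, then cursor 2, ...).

After op 1 (add_cursor(3)): buffer="ehuhmar" (len 7), cursors c1@0 c4@3 c2@6 c3@7, authorship .......
After op 2 (delete): buffer="ehhm" (len 4), cursors c1@0 c4@2 c2@4 c3@4, authorship ....
After op 3 (move_left): buffer="ehhm" (len 4), cursors c1@0 c4@1 c2@3 c3@3, authorship ....
After op 4 (move_right): buffer="ehhm" (len 4), cursors c1@1 c4@2 c2@4 c3@4, authorship ....

Answer: 1 4 4 2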